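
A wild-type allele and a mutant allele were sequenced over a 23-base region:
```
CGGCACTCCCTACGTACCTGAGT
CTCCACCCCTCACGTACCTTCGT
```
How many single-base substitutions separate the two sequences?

7

The sequences differ at positions 2, 3, 7, 10, 11, 20, 21 (1-based) — 7 in total.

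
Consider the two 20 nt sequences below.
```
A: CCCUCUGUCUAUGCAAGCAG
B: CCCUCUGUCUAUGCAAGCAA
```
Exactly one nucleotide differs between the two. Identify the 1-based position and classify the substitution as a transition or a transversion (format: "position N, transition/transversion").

position 20, transition

Position 20 changes G→A. G is a purine and A is a purine, so this is a transition.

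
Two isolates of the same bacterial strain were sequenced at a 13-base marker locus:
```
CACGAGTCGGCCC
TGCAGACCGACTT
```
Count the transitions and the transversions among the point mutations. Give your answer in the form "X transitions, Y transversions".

9 transitions, 0 transversions

Mismatches (1-based):
position 1: C→T (pyrimidine→pyrimidine, transition)
position 2: A→G (purine→purine, transition)
position 4: G→A (purine→purine, transition)
position 5: A→G (purine→purine, transition)
position 6: G→A (purine→purine, transition)
position 7: T→C (pyrimidine→pyrimidine, transition)
position 10: G→A (purine→purine, transition)
position 12: C→T (pyrimidine→pyrimidine, transition)
position 13: C→T (pyrimidine→pyrimidine, transition)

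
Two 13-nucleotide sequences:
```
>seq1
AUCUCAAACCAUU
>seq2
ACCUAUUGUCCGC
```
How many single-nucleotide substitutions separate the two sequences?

9

Comparing position by position, 9 bases differ: 2 (U/C), 5 (C/A), 6 (A/U), 7 (A/U), 8 (A/G), 9 (C/U), 11 (A/C), 12 (U/G), 13 (U/C).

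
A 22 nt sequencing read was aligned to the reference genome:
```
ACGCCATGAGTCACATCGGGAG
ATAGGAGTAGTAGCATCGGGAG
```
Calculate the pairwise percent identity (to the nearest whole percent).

64%

Mismatches at positions 2, 3, 4, 5, 7, 8, 12, 13 (1-based): 8 of 22.
Identical positions: 14/22 = 63.64% → 64%.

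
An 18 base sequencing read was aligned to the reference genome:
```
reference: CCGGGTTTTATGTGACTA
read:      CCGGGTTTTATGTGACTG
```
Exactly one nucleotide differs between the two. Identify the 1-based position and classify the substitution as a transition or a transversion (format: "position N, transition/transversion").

position 18, transition

Position 18 changes A→G. A is a purine and G is a purine, so this is a transition.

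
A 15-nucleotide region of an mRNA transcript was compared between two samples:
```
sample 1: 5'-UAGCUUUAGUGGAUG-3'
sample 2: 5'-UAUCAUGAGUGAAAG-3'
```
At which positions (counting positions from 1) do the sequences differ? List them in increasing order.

3, 5, 7, 12, 14

Scanning 1-based: 3: G/U; 5: U/A; 7: U/G; 12: G/A; 14: U/A.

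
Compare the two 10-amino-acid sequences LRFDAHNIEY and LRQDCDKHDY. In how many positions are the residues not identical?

6

The sequences differ at positions 3, 5, 6, 7, 8, 9 (1-based) — 6 in total.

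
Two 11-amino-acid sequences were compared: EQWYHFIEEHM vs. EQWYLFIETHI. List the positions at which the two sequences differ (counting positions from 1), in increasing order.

5, 9, 11

Scanning 1-based: 5: H/L; 9: E/T; 11: M/I.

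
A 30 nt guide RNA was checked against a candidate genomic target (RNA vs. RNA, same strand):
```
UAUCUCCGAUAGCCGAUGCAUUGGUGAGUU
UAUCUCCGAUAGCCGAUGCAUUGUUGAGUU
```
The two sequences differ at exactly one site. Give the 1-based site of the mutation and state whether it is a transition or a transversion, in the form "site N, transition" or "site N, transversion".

Site 24 changes G→U. G is a purine and U is a pyrimidine, so this is a transversion.

site 24, transversion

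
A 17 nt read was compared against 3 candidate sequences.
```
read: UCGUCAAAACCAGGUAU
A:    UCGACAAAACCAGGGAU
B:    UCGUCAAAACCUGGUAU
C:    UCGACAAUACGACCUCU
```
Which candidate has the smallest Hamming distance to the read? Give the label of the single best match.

B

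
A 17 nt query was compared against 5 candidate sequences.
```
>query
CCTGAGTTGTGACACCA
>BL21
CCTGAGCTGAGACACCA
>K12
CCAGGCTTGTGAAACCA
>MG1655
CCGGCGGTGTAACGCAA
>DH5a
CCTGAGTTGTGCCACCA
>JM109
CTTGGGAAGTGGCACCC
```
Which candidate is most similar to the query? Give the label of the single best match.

DH5a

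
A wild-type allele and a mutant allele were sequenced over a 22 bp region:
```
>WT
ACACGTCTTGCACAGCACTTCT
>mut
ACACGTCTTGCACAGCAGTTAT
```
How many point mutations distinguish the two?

Mismatches (1-based): site 18: C→G; site 21: C→A.

2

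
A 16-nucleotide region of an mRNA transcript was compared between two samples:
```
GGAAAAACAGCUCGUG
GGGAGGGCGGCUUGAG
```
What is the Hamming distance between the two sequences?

7

Comparing position by position, 7 positions differ: 3 (A/G), 5 (A/G), 6 (A/G), 7 (A/G), 9 (A/G), 13 (C/U), 15 (U/A).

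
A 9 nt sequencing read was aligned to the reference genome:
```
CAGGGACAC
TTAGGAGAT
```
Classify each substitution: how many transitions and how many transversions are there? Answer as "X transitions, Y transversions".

Mismatches (1-based):
site 1: C→T (pyrimidine→pyrimidine, transition)
site 2: A→T (purine→pyrimidine, transversion)
site 3: G→A (purine→purine, transition)
site 7: C→G (pyrimidine→purine, transversion)
site 9: C→T (pyrimidine→pyrimidine, transition)

3 transitions, 2 transversions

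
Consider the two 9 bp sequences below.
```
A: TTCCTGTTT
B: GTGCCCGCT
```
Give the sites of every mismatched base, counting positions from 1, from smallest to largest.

Scanning 1-based: 1: T/G; 3: C/G; 5: T/C; 6: G/C; 7: T/G; 8: T/C.

1, 3, 5, 6, 7, 8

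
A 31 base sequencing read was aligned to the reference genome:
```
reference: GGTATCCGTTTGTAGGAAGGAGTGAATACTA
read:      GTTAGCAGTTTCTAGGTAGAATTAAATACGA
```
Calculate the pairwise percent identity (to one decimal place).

71.0%

9 positions differ (2, 5, 7, 12, 17, 20, 22, 24, 30), so 22 of 31 match: 22/31 = 70.97%.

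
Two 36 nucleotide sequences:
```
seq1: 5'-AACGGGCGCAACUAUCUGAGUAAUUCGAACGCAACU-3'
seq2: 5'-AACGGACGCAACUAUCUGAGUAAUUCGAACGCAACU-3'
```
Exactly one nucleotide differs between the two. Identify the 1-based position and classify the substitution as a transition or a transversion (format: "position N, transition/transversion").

position 6, transition

The sequences differ only at position 6: G→A (purine→purine), a transition.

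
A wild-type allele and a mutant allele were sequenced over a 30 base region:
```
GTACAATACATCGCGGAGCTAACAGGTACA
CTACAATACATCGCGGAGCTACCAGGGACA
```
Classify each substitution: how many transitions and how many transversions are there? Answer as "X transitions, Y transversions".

0 transitions, 3 transversions

Transitions (purine↔purine or pyrimidine↔pyrimidine): none.
Transversions (purine↔pyrimidine): 1 G→C, 22 A→C, 27 T→G.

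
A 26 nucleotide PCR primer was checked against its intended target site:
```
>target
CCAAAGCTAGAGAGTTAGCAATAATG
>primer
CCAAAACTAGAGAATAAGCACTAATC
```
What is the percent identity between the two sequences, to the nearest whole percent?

81%

5 positions differ (6, 14, 16, 21, 26), so 21 of 26 match: 21/26 = 80.77%.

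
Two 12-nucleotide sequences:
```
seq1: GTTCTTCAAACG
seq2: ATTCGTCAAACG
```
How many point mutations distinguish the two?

2

Mismatches (1-based): base 1: G→A; base 5: T→G.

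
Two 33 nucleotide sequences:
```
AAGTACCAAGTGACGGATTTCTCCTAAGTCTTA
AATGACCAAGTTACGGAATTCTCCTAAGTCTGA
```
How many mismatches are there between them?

5

Mismatches (1-based): site 3: G→T; site 4: T→G; site 12: G→T; site 18: T→A; site 32: T→G.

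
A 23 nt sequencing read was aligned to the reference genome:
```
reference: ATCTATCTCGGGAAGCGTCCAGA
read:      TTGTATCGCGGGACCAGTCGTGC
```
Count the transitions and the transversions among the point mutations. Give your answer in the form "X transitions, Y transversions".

0 transitions, 9 transversions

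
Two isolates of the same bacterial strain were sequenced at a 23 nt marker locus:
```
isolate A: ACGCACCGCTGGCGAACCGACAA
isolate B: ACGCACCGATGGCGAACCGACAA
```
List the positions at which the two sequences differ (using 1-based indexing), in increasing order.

9

Differences at position 9 (C→A).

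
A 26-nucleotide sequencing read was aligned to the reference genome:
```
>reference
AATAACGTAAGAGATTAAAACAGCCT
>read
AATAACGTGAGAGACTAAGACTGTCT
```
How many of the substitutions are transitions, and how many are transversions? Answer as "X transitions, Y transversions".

4 transitions, 1 transversion

Transitions (purine↔purine or pyrimidine↔pyrimidine): 9 A→G, 15 T→C, 19 A→G, 24 C→T.
Transversions (purine↔pyrimidine): 22 A→T.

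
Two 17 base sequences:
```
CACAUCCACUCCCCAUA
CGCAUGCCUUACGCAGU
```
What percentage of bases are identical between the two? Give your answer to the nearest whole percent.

53%

8 positions differ (2, 6, 8, 9, 11, 13, 16, 17), so 9 of 17 match: 9/17 = 52.94%.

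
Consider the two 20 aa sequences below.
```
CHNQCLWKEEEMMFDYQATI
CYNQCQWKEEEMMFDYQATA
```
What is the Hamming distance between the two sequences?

Comparing position by position, 3 residues differ: 2 (H/Y), 6 (L/Q), 20 (I/A).

3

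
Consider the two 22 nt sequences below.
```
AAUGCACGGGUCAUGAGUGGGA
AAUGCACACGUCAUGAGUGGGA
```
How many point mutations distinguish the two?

2

Comparing position by position, 2 bases differ: 8 (G/A), 9 (G/C).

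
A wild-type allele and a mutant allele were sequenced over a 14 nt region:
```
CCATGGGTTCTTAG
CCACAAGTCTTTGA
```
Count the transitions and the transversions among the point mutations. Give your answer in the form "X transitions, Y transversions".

Mismatches (1-based):
base 4: T→C (pyrimidine→pyrimidine, transition)
base 5: G→A (purine→purine, transition)
base 6: G→A (purine→purine, transition)
base 9: T→C (pyrimidine→pyrimidine, transition)
base 10: C→T (pyrimidine→pyrimidine, transition)
base 13: A→G (purine→purine, transition)
base 14: G→A (purine→purine, transition)

7 transitions, 0 transversions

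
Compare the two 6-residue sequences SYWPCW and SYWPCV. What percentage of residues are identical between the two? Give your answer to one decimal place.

Mismatch at position 6 (1-based): 1 of 6.
Identical positions: 5/6 = 83.33% → 83.3%.

83.3%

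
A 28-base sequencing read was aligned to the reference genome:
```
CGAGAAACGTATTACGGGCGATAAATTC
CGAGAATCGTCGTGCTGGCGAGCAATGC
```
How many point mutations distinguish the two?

Comparing position by position, 8 positions differ: 7 (A/T), 11 (A/C), 12 (T/G), 14 (A/G), 16 (G/T), 22 (T/G), 23 (A/C), 27 (T/G).

8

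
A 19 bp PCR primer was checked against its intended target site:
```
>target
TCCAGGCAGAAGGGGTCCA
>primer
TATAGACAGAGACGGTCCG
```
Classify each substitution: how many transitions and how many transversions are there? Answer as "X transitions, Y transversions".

5 transitions, 2 transversions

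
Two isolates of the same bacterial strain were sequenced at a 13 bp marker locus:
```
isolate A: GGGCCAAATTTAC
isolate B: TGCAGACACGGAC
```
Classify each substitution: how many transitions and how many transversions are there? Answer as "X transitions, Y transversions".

1 transition, 7 transversions

Mismatches (1-based):
position 1: G→T (purine→pyrimidine, transversion)
position 3: G→C (purine→pyrimidine, transversion)
position 4: C→A (pyrimidine→purine, transversion)
position 5: C→G (pyrimidine→purine, transversion)
position 7: A→C (purine→pyrimidine, transversion)
position 9: T→C (pyrimidine→pyrimidine, transition)
position 10: T→G (pyrimidine→purine, transversion)
position 11: T→G (pyrimidine→purine, transversion)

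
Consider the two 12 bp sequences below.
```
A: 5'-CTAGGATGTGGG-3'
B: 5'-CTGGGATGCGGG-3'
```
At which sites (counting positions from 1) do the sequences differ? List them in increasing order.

Differences at site 3 (A→G), site 9 (T→C).

3, 9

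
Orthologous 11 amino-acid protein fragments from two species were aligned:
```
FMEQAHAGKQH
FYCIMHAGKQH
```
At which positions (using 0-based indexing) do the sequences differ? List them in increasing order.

Differences at position 1 (M→Y), position 2 (E→C), position 3 (Q→I), position 4 (A→M).

1, 2, 3, 4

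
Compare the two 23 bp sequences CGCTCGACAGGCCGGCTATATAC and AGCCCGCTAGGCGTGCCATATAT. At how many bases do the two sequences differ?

8

The sequences differ at bases 1, 4, 7, 8, 13, 14, 17, 23 (1-based) — 8 in total.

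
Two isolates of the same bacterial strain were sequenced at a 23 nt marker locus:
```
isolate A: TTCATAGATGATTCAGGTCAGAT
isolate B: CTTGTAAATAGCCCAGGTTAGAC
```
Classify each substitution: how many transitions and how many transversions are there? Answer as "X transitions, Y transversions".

10 transitions, 0 transversions

Mismatches (1-based):
base 1: T→C (pyrimidine→pyrimidine, transition)
base 3: C→T (pyrimidine→pyrimidine, transition)
base 4: A→G (purine→purine, transition)
base 7: G→A (purine→purine, transition)
base 10: G→A (purine→purine, transition)
base 11: A→G (purine→purine, transition)
base 12: T→C (pyrimidine→pyrimidine, transition)
base 13: T→C (pyrimidine→pyrimidine, transition)
base 19: C→T (pyrimidine→pyrimidine, transition)
base 23: T→C (pyrimidine→pyrimidine, transition)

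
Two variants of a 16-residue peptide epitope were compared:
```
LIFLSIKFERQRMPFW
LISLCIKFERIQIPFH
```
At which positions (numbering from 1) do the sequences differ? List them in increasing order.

Differences at position 3 (F→S), position 5 (S→C), position 11 (Q→I), position 12 (R→Q), position 13 (M→I), position 16 (W→H).

3, 5, 11, 12, 13, 16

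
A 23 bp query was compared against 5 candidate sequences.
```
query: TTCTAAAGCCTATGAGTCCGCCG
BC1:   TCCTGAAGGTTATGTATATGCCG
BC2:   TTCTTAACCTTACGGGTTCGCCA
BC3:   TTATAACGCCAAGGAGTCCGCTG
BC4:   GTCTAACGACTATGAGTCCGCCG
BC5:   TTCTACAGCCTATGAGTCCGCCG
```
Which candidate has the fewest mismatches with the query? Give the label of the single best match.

Hamming distances to query — BC1: 8; BC2: 7; BC3: 5; BC4: 3; BC5: 1.
Smallest is BC5 with 1 mismatch.

BC5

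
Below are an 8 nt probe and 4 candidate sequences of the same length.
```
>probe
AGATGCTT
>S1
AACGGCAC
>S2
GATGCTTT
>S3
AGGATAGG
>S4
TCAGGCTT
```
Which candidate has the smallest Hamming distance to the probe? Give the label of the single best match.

Hamming distances to probe — S1: 5; S2: 6; S3: 6; S4: 3.
Smallest is S4 with 3 mismatches.

S4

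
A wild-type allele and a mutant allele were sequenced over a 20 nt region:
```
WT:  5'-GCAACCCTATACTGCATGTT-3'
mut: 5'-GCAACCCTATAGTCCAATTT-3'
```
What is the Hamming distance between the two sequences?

The sequences differ at sites 12, 14, 17, 18 (1-based) — 4 in total.

4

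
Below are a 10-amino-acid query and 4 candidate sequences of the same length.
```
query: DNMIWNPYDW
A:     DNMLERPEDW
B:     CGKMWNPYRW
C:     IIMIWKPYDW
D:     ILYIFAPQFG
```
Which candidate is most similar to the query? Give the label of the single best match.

C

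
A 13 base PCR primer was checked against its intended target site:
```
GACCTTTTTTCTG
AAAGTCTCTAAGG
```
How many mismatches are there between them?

8

Comparing position by position, 8 positions differ: 1 (G/A), 3 (C/A), 4 (C/G), 6 (T/C), 8 (T/C), 10 (T/A), 11 (C/A), 12 (T/G).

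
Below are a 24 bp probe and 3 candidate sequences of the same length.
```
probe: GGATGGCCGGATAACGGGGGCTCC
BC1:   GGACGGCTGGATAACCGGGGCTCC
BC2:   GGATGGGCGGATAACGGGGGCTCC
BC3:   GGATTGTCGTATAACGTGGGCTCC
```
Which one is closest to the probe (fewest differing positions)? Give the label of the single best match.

BC1 differs at 3 positions; BC2 differs at 1 position; BC3 differs at 4 positions. The closest is BC2.

BC2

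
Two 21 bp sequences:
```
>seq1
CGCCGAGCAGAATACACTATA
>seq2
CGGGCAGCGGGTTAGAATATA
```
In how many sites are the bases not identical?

8

The sequences differ at sites 3, 4, 5, 9, 11, 12, 15, 17 (1-based) — 8 in total.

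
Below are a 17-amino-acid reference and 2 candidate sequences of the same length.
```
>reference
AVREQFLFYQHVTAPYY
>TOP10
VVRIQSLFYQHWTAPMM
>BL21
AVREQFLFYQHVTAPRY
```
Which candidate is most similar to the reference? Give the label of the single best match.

BL21

TOP10 differs at 6 positions; BL21 differs at 1 position. The closest is BL21.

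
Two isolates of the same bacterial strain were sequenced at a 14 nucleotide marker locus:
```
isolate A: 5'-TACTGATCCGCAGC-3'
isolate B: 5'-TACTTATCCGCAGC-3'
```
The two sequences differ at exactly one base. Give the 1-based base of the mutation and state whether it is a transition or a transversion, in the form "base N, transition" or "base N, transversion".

base 5, transversion

The sequences differ only at base 5: G→T (purine→pyrimidine), a transversion.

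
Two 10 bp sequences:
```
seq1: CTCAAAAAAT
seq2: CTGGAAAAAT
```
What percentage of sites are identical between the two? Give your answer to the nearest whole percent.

80%

Mismatches at positions 3, 4 (1-based): 2 of 10.
Identical positions: 8/10 = 80% → 80%.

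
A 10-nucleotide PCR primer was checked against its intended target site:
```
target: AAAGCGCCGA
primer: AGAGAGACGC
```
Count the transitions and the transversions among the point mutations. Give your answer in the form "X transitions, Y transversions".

Mismatches (1-based):
position 2: A→G (purine→purine, transition)
position 5: C→A (pyrimidine→purine, transversion)
position 7: C→A (pyrimidine→purine, transversion)
position 10: A→C (purine→pyrimidine, transversion)

1 transition, 3 transversions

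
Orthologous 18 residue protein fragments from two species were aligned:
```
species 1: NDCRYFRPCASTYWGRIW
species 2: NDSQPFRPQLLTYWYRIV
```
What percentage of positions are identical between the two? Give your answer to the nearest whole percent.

56%

Mismatches at positions 3, 4, 5, 9, 10, 11, 15, 18 (1-based): 8 of 18.
Identical positions: 10/18 = 55.56% → 56%.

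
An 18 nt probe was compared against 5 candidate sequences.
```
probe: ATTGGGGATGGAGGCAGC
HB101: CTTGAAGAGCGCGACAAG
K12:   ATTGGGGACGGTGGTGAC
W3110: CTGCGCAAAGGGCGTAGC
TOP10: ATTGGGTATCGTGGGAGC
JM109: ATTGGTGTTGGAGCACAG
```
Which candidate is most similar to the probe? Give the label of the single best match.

TOP10

HB101 differs at 9 sites; K12 differs at 5 sites; W3110 differs at 9 sites; TOP10 differs at 4 sites; JM109 differs at 7 sites. The closest is TOP10.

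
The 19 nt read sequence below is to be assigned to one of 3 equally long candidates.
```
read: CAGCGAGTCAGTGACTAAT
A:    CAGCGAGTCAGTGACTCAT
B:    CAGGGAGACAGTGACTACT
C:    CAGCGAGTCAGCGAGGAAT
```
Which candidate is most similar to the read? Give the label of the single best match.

A

Hamming distances to read — A: 1; B: 3; C: 3.
Smallest is A with 1 mismatch.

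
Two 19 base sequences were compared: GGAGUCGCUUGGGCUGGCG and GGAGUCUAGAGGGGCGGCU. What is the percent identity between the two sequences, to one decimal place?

Mismatches at positions 7, 8, 9, 10, 14, 15, 19 (1-based): 7 of 19.
Identical positions: 12/19 = 63.16% → 63.2%.

63.2%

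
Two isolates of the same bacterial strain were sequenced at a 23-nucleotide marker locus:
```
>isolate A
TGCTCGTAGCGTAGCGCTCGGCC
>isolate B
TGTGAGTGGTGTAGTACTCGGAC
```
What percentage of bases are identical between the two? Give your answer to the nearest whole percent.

8 positions differ (3, 4, 5, 8, 10, 15, 16, 22), so 15 of 23 match: 15/23 = 65.22%.

65%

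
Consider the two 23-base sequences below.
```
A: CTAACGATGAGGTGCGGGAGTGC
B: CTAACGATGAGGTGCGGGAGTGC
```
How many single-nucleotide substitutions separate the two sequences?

No positions differ; the sequences are identical.

0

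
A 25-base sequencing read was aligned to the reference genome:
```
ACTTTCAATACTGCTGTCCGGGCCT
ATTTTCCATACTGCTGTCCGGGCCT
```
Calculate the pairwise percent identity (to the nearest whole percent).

92%

Mismatches at positions 2, 7 (1-based): 2 of 25.
Identical positions: 23/25 = 92% → 92%.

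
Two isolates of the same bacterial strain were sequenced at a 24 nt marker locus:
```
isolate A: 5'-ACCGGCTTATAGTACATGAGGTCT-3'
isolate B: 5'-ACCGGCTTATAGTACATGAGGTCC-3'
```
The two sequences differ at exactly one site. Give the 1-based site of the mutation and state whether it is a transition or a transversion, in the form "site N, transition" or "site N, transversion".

site 24, transition

The sequences differ only at site 24: T→C (pyrimidine→pyrimidine), a transition.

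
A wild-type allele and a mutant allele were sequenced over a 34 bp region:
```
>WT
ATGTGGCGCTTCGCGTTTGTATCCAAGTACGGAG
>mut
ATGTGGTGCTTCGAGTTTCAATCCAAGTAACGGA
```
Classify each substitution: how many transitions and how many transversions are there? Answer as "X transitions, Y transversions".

Mismatches (1-based):
base 7: C→T (pyrimidine→pyrimidine, transition)
base 14: C→A (pyrimidine→purine, transversion)
base 19: G→C (purine→pyrimidine, transversion)
base 20: T→A (pyrimidine→purine, transversion)
base 30: C→A (pyrimidine→purine, transversion)
base 31: G→C (purine→pyrimidine, transversion)
base 33: A→G (purine→purine, transition)
base 34: G→A (purine→purine, transition)

3 transitions, 5 transversions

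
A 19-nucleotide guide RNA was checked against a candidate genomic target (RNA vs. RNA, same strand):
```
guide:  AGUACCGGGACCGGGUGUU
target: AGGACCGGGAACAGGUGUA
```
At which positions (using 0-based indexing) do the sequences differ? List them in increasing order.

2, 10, 12, 18

Scanning 0-based: 2: U/G; 10: C/A; 12: G/A; 18: U/A.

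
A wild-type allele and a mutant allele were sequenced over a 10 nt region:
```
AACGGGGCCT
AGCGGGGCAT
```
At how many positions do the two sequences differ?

2

The sequences differ at positions 2, 9 (1-based) — 2 in total.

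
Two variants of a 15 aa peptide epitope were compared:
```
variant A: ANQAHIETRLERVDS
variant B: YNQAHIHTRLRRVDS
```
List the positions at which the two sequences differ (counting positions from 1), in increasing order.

1, 7, 11

Scanning 1-based: 1: A/Y; 7: E/H; 11: E/R.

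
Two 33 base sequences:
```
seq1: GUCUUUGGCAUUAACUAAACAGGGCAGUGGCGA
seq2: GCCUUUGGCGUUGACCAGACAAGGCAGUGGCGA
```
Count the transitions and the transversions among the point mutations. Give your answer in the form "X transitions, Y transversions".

6 transitions, 0 transversions

Transitions (purine↔purine or pyrimidine↔pyrimidine): 2 U→C, 10 A→G, 13 A→G, 16 U→C, 18 A→G, 22 G→A.
Transversions (purine↔pyrimidine): none.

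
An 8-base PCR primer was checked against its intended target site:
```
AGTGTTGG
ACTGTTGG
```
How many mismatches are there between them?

1

The sequences differ at sites 2 (1-based) — 1 in total.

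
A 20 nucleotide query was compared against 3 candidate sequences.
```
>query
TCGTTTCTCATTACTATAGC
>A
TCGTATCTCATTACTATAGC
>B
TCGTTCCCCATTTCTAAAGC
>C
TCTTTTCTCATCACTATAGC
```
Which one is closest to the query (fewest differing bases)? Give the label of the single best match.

A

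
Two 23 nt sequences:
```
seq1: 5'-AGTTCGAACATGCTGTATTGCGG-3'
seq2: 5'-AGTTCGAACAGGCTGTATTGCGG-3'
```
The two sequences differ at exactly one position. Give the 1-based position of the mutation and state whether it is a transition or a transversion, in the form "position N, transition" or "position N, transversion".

position 11, transversion

The sequences differ only at position 11: T→G (pyrimidine→purine), a transversion.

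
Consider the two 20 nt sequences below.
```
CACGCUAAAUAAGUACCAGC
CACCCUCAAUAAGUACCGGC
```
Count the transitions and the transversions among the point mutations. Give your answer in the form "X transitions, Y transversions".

Transitions (purine↔purine or pyrimidine↔pyrimidine): 18 A→G.
Transversions (purine↔pyrimidine): 4 G→C, 7 A→C.

1 transition, 2 transversions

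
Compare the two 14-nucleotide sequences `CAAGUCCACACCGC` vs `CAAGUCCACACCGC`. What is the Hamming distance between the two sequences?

0

The two sequences are identical at every position.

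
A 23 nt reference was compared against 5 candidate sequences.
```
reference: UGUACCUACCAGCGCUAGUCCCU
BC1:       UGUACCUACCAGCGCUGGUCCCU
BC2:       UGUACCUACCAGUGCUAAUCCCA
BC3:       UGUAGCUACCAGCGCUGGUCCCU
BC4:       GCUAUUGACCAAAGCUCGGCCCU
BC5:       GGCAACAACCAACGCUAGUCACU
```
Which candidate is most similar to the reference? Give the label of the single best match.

BC1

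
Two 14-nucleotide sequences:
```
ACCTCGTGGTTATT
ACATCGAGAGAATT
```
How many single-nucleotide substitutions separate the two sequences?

Comparing position by position, 5 sites differ: 3 (C/A), 7 (T/A), 9 (G/A), 10 (T/G), 11 (T/A).

5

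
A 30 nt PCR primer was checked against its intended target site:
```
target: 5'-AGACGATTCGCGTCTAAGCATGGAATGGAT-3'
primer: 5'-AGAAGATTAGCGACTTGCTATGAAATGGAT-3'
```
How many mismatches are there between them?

Comparing position by position, 8 sites differ: 4 (C/A), 9 (C/A), 13 (T/A), 16 (A/T), 17 (A/G), 18 (G/C), 19 (C/T), 23 (G/A).

8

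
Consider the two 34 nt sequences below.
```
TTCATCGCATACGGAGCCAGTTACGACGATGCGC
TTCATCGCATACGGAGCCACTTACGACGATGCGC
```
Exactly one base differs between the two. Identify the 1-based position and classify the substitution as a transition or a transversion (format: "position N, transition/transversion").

The sequences differ only at position 20: G→C (purine→pyrimidine), a transversion.

position 20, transversion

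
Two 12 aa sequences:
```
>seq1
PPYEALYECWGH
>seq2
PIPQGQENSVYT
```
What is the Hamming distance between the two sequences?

11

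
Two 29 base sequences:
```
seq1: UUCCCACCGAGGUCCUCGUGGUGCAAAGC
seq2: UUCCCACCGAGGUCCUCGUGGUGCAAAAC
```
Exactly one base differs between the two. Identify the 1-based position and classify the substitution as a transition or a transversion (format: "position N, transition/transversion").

position 28, transition

The sequences differ only at position 28: G→A (purine→purine), a transition.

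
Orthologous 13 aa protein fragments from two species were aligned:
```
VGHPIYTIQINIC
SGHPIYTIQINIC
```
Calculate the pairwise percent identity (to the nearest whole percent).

92%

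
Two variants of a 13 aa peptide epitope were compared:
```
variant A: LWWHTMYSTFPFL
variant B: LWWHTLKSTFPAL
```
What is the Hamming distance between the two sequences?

3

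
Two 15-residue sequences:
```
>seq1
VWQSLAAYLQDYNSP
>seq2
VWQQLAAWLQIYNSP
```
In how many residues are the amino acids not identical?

Comparing position by position, 3 residues differ: 4 (S/Q), 8 (Y/W), 11 (D/I).

3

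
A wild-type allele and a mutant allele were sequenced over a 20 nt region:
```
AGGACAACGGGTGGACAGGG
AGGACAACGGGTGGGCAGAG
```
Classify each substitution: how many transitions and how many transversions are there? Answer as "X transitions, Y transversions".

2 transitions, 0 transversions

Transitions (purine↔purine or pyrimidine↔pyrimidine): 15 A→G, 19 G→A.
Transversions (purine↔pyrimidine): none.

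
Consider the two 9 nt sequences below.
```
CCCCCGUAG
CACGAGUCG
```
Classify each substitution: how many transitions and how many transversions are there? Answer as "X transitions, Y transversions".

0 transitions, 4 transversions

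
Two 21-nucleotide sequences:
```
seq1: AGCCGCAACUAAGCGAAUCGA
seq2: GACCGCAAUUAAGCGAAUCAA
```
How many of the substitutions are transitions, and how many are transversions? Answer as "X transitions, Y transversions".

Mismatches (1-based):
site 1: A→G (purine→purine, transition)
site 2: G→A (purine→purine, transition)
site 9: C→U (pyrimidine→pyrimidine, transition)
site 20: G→A (purine→purine, transition)

4 transitions, 0 transversions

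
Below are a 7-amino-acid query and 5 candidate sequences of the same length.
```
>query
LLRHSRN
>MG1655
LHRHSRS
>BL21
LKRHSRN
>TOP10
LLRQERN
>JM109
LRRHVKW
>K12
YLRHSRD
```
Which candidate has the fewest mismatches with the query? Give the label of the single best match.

BL21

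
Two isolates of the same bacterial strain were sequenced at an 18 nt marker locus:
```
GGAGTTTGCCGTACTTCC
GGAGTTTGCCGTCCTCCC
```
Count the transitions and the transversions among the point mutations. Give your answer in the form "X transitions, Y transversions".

1 transition, 1 transversion

Transitions (purine↔purine or pyrimidine↔pyrimidine): 16 T→C.
Transversions (purine↔pyrimidine): 13 A→C.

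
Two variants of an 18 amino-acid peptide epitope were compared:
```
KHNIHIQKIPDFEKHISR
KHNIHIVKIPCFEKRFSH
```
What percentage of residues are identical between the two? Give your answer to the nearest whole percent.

72%

Mismatches at positions 7, 11, 15, 16, 18 (1-based): 5 of 18.
Identical positions: 13/18 = 72.22% → 72%.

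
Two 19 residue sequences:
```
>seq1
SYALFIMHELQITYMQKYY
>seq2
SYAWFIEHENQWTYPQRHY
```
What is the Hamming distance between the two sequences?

Comparing position by position, 7 residues differ: 4 (L/W), 7 (M/E), 10 (L/N), 12 (I/W), 15 (M/P), 17 (K/R), 18 (Y/H).

7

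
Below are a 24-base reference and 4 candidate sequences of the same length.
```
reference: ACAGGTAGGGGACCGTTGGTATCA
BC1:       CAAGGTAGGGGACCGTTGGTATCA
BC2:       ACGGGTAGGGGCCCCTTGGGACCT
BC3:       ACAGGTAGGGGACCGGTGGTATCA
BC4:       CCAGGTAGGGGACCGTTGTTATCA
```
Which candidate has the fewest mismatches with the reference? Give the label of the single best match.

BC3

BC1 differs at 2 positions; BC2 differs at 6 positions; BC3 differs at 1 position; BC4 differs at 2 positions. The closest is BC3.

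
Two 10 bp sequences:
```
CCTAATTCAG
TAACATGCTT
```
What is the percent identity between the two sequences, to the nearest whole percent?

7 positions differ (1, 2, 3, 4, 7, 9, 10), so 3 of 10 match: 3/10 = 30%.

30%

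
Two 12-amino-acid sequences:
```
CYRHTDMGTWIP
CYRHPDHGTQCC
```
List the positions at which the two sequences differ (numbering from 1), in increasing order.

Differences at position 5 (T→P), position 7 (M→H), position 10 (W→Q), position 11 (I→C), position 12 (P→C).

5, 7, 10, 11, 12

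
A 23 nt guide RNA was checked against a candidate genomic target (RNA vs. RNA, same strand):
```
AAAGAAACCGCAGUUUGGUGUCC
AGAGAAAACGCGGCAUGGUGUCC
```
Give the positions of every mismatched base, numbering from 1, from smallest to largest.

Differences at position 2 (A→G), position 8 (C→A), position 12 (A→G), position 14 (U→C), position 15 (U→A).

2, 8, 12, 14, 15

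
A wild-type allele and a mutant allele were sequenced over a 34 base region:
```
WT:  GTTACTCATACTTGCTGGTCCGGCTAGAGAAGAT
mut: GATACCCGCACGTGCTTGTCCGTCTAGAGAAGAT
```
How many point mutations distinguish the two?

Mismatches (1-based): base 2: T→A; base 6: T→C; base 8: A→G; base 9: T→C; base 12: T→G; base 17: G→T; base 23: G→T.

7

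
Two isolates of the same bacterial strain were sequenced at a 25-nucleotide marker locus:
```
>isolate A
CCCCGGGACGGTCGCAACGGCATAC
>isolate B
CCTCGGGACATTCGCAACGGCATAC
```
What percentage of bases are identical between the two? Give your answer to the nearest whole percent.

Mismatches at positions 3, 10, 11 (1-based): 3 of 25.
Identical positions: 22/25 = 88% → 88%.

88%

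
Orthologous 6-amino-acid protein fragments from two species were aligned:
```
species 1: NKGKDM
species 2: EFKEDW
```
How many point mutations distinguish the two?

Mismatches (1-based): position 1: N→E; position 2: K→F; position 3: G→K; position 4: K→E; position 6: M→W.

5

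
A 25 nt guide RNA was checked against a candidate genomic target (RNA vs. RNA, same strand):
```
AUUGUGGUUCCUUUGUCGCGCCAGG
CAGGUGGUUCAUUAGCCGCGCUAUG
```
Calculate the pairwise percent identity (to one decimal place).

Mismatches at positions 1, 2, 3, 11, 14, 16, 22, 24 (1-based): 8 of 25.
Identical positions: 17/25 = 68% → 68.0%.

68.0%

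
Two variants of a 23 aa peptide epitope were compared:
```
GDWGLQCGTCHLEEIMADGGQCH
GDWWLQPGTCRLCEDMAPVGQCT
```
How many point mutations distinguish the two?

8

Comparing position by position, 8 residues differ: 4 (G/W), 7 (C/P), 11 (H/R), 13 (E/C), 15 (I/D), 18 (D/P), 19 (G/V), 23 (H/T).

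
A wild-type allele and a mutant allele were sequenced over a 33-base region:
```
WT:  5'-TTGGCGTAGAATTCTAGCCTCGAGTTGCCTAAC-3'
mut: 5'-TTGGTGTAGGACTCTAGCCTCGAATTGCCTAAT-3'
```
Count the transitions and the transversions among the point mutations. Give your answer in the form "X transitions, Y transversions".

Transitions (purine↔purine or pyrimidine↔pyrimidine): 5 C→T, 10 A→G, 12 T→C, 24 G→A, 33 C→T.
Transversions (purine↔pyrimidine): none.

5 transitions, 0 transversions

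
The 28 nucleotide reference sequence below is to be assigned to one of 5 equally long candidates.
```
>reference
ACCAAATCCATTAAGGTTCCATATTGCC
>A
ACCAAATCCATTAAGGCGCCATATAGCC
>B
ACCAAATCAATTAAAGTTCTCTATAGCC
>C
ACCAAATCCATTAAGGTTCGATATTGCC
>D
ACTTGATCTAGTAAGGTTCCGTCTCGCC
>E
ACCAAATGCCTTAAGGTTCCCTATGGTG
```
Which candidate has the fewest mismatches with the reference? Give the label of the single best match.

C

A differs at 3 positions; B differs at 5 positions; C differs at 1 position; D differs at 8 positions; E differs at 6 positions. The closest is C.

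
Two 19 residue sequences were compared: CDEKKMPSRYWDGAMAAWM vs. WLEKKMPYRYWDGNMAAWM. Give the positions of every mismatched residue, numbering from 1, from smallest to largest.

1, 2, 8, 14

Differences at position 1 (C→W), position 2 (D→L), position 8 (S→Y), position 14 (A→N).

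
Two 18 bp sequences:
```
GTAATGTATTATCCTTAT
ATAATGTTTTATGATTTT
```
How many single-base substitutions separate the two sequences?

5

Mismatches (1-based): position 1: G→A; position 8: A→T; position 13: C→G; position 14: C→A; position 17: A→T.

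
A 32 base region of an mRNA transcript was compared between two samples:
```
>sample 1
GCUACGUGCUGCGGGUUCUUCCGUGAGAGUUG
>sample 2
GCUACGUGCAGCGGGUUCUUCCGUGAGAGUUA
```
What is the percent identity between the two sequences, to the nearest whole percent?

Mismatches at positions 10, 32 (1-based): 2 of 32.
Identical positions: 30/32 = 93.75% → 94%.

94%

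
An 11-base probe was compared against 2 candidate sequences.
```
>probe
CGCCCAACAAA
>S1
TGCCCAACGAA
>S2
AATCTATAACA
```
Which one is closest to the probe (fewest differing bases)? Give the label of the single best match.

S1

Hamming distances to probe — S1: 2; S2: 7.
Smallest is S1 with 2 mismatches.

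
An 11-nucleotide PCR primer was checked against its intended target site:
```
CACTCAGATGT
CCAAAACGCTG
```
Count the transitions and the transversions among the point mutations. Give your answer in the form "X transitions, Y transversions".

2 transitions, 7 transversions

Transitions (purine↔purine or pyrimidine↔pyrimidine): 8 A→G, 9 T→C.
Transversions (purine↔pyrimidine): 2 A→C, 3 C→A, 4 T→A, 5 C→A, 7 G→C, 10 G→T, 11 T→G.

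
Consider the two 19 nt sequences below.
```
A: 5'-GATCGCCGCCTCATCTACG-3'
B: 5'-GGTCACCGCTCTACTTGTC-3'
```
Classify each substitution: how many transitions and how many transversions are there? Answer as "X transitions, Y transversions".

Transitions (purine↔purine or pyrimidine↔pyrimidine): 2 A→G, 5 G→A, 10 C→T, 11 T→C, 12 C→T, 14 T→C, 15 C→T, 17 A→G, 18 C→T.
Transversions (purine↔pyrimidine): 19 G→C.

9 transitions, 1 transversion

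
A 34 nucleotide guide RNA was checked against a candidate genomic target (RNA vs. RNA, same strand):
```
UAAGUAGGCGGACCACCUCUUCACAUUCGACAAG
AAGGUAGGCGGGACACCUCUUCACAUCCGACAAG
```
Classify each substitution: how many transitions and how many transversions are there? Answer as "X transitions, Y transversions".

3 transitions, 2 transversions

Mismatches (1-based):
site 1: U→A (pyrimidine→purine, transversion)
site 3: A→G (purine→purine, transition)
site 12: A→G (purine→purine, transition)
site 13: C→A (pyrimidine→purine, transversion)
site 27: U→C (pyrimidine→pyrimidine, transition)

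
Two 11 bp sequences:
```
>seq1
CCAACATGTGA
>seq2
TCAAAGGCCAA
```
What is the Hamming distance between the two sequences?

Comparing position by position, 7 sites differ: 1 (C/T), 5 (C/A), 6 (A/G), 7 (T/G), 8 (G/C), 9 (T/C), 10 (G/A).

7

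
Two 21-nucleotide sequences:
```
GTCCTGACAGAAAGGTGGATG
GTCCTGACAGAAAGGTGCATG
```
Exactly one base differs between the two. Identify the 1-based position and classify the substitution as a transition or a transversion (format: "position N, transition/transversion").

Position 18 changes G→C. G is a purine and C is a pyrimidine, so this is a transversion.

position 18, transversion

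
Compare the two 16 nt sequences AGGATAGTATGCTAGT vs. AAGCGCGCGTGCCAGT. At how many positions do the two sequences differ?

Mismatches (1-based): position 2: G→A; position 4: A→C; position 5: T→G; position 6: A→C; position 8: T→C; position 9: A→G; position 13: T→C.

7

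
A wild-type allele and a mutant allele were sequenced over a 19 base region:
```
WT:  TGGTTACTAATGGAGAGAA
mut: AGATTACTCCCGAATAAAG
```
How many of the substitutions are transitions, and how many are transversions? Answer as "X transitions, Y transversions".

5 transitions, 4 transversions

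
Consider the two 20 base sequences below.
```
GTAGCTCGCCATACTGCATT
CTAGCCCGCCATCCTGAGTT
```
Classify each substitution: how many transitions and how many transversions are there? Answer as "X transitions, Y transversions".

2 transitions, 3 transversions

Mismatches (1-based):
base 1: G→C (purine→pyrimidine, transversion)
base 6: T→C (pyrimidine→pyrimidine, transition)
base 13: A→C (purine→pyrimidine, transversion)
base 17: C→A (pyrimidine→purine, transversion)
base 18: A→G (purine→purine, transition)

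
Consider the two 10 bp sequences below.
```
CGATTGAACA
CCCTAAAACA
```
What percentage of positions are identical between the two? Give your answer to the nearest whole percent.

4 positions differ (2, 3, 5, 6), so 6 of 10 match: 6/10 = 60%.

60%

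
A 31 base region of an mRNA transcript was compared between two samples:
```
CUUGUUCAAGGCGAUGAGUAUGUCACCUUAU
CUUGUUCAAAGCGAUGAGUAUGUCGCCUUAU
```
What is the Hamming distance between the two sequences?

2

Mismatches (1-based): base 10: G→A; base 25: A→G.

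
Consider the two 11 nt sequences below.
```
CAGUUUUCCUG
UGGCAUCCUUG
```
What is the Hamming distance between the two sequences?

6

Mismatches (1-based): site 1: C→U; site 2: A→G; site 4: U→C; site 5: U→A; site 7: U→C; site 9: C→U.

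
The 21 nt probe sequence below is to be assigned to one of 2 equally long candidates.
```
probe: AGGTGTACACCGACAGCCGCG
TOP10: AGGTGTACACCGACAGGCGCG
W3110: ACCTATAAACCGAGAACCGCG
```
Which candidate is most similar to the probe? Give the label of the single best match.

Hamming distances to probe — TOP10: 1; W3110: 6.
Smallest is TOP10 with 1 mismatch.

TOP10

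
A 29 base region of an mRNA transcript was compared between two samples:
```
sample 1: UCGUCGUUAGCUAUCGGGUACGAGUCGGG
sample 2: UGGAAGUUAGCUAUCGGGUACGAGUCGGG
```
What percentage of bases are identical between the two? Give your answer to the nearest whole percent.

90%

3 positions differ (2, 4, 5), so 26 of 29 match: 26/29 = 89.66%.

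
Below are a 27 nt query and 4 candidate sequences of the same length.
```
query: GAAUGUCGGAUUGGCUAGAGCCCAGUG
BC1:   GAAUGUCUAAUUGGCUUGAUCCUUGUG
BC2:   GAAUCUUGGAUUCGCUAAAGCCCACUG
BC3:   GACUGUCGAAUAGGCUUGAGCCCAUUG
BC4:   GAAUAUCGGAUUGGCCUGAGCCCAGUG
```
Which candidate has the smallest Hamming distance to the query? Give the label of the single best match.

BC4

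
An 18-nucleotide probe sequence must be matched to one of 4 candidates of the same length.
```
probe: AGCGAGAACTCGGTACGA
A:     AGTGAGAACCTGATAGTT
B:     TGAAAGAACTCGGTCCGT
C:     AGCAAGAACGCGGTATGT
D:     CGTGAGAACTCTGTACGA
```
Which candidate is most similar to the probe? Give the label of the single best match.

D

A differs at 7 sites; B differs at 5 sites; C differs at 4 sites; D differs at 3 sites. The closest is D.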